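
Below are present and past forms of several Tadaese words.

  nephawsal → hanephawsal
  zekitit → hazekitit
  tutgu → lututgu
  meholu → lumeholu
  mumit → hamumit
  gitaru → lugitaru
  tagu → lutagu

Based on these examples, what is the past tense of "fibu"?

"fibu" ends in -u. The stems ending in -u (tagu → lutagu, gitaru → lugitaru, tutgu → lututgu) add the prefix lu-.
So fibu → lufibu.

lufibu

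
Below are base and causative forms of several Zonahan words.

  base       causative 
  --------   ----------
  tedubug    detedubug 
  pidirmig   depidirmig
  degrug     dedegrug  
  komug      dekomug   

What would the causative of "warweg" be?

dewarweg

Every pair shown (tedubug → detedubug, pidirmig → depidirmig, degrug → dedegrug, …) follows the same rule: add the prefix de-.
So warweg → dewarweg.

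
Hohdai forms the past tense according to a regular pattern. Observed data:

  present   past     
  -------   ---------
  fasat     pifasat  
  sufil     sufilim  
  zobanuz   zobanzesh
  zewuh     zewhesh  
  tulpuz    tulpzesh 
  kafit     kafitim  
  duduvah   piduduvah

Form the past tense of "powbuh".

powbhesh

kafit and fasat both end in -t yet inflect differently (kafitim, pifasat), so the final letter is not what conditions the rule; the last vowel is.
"powbuh" has last vowel 'u'. The stems whose last vowel is 'u' (tulpuz → tulpzesh, zewuh → zewhesh, zobanuz → zobanzesh) delete the last vowel and add -esh.
The other patterns: stems whose last vowel is 'i' add -im; stems whose last vowel is 'a' add the prefix pi-.
So powbuh → powbhesh.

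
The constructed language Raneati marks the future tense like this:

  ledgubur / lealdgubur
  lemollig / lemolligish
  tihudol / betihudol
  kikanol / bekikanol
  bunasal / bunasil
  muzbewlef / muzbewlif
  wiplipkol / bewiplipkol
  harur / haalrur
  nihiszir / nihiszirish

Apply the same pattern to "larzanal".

larzanil

nihiszir and ledgubur both end in -r yet inflect differently (nihiszirish, lealdgubur), so the final letter is not what conditions the rule; the last vowel is.
"larzanal" has last vowel 'a'. The one such stem in the data (bunasal → bunasil) changes the last vowel to 'i' (as does muzbewlef), so the same rule applies.
So larzanal → larzanil.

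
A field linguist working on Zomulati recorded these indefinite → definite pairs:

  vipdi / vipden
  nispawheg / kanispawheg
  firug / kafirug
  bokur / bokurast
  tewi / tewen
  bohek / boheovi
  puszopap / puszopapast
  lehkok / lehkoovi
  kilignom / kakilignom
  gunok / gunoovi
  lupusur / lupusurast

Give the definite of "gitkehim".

kagitkehim

"gitkehim" ends in -m. The one such stem in the data (kilignom → kakilignom) adds the prefix ka-, so the same rule applies.
The other patterns: stems ending in -i drop the final letter and add -en; stems ending in -k drop the final letter and add -ovi; stems ending in -p or -r add -ast.
So gitkehim → kagitkehim.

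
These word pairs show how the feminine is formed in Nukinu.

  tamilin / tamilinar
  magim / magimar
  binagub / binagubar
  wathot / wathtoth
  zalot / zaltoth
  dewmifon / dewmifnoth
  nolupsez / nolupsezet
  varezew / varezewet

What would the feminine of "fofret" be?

"fofret" has last vowel 'e'. The stems whose last vowel is 'e' (nolupsez → nolupsezet, varezew → varezewet) add -et.
The other patterns: stems whose last vowel is 'i' or 'u' add -ar; stems whose last vowel is 'o' delete the last vowel and add -oth.
So fofret → fofretet.

fofretet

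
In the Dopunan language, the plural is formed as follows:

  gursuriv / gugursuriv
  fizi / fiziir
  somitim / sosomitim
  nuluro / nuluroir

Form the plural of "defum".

"defum" ends in a consonant. The stems ending in a consonant (gursuriv → gugursuriv, somitim → sosomitim) repeat the first consonant+vowel as a prefix.
The other pattern: stems ending in a vowel add -ir.
So defum → dedefum.

dedefum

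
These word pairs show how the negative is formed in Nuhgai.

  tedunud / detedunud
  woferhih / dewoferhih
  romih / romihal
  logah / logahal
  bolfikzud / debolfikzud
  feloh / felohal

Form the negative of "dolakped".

logah and woferhih both end in -h yet inflect differently (logahal, dewoferhih), so the final letter is not what conditions the rule; the number of vowels is.
"dolakped" has 3 vowels. The stems with 3 vowels (tedunud → detedunud, bolfikzud → debolfikzud, woferhih → dewoferhih) add the prefix de-.
So dolakped → dedolakped.

dedolakped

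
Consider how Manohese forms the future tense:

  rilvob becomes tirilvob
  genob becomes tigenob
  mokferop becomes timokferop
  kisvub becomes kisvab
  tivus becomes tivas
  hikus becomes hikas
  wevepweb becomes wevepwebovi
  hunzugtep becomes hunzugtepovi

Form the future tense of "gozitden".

rilvob and kisvub both end in -b yet inflect differently (tirilvob, kisvab), so the final letter is not what conditions the rule; the last vowel is.
"gozitden" has last vowel 'e'. The stems whose last vowel is 'e' (wevepweb → wevepwebovi, hunzugtep → hunzugtepovi) add -ovi.
The other patterns: stems whose last vowel is 'o' add the prefix ti-; stems whose last vowel is 'u' change the last vowel to 'a'.
So gozitden → gozitdenovi.

gozitdenovi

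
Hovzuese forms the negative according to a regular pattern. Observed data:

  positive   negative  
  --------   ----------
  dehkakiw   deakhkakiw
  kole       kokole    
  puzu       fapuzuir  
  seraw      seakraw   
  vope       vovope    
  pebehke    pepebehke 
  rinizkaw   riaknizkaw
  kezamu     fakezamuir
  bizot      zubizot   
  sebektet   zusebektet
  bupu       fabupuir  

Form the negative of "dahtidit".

zudahtidit

sebektet and pebehke both have last vowel 'e' yet inflect differently (zusebektet, pepebehke), so the last vowel is not what conditions the rule; the final letter is.
"dahtidit" ends in -t. The stems ending in -t (sebektet → zusebektet, bizot → zubizot) add the prefix zu-.
So dahtidit → zudahtidit.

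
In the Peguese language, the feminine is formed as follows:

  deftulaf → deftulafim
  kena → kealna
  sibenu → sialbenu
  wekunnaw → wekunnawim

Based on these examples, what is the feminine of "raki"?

raalki

"raki" ends in a vowel. The stems ending in a vowel (kena → kealna, sibenu → sialbenu) insert -al- after the first vowel.
The other pattern: stems ending in a consonant add -im.
So raki → raalki.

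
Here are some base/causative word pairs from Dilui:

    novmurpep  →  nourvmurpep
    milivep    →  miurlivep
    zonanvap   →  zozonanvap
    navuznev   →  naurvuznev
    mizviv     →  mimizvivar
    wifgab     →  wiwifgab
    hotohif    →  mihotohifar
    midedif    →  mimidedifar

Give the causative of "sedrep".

seurdrep

novmurpep and zonanvap both end in -p yet inflect differently (nourvmurpep, zozonanvap), so the final letter is not what conditions the rule; the last vowel is.
"sedrep" has last vowel 'e'. The stems whose last vowel is 'e' (novmurpep → nourvmurpep, navuznev → naurvuznev, milivep → miurlivep) insert -ur- after the first vowel.
The other patterns: stems whose last vowel is 'a' repeat the first consonant+vowel as a prefix; stems whose last vowel is 'i' add mi- … -ar around the stem.
So sedrep → seurdrep.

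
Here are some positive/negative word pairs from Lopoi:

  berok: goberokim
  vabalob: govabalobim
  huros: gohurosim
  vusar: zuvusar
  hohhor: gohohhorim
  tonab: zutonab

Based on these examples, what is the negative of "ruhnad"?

zuruhnad

"ruhnad" has last vowel 'a'. The stems whose last vowel is 'a' (tonab → zutonab, vusar → zuvusar) add the prefix zu-.
The other pattern: stems whose last vowel is 'o' add go- … -im around the stem.
So ruhnad → zuruhnad.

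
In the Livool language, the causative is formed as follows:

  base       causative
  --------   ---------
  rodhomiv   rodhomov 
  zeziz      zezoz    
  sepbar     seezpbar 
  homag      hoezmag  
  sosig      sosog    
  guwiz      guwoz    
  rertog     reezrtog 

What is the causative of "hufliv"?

sosig and homag both end in -g yet inflect differently (sosog, hoezmag), so the final letter is not what conditions the rule; the last vowel is.
"hufliv" has last vowel 'i'. The stems whose last vowel is 'i' (sosig → sosog, guwiz → guwoz, rodhomiv → rodhomov) change the last vowel to 'o'.
The other pattern: stems whose last vowel is 'a' or 'o' insert -ez- after the first vowel.
So hufliv → huflov.

huflov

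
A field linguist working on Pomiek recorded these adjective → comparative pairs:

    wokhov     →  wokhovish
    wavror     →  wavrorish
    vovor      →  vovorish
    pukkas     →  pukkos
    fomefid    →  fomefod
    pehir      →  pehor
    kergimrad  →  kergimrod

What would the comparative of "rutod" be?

rutodish

wavror and pehir both end in -r yet inflect differently (wavrorish, pehor), so the final letter is not what conditions the rule; the last vowel is.
"rutod" has last vowel 'o'. The stems whose last vowel is 'o' (wokhov → wokhovish, wavror → wavrorish, vovor → vovorish) add -ish.
So rutod → rutodish.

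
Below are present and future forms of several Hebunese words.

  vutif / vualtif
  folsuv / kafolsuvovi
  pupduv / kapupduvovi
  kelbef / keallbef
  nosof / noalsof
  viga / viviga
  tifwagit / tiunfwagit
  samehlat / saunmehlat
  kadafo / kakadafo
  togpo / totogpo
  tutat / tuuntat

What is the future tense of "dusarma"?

dudusarma

vutif and tifwagit both have last vowel 'i' yet inflect differently (vualtif, tiunfwagit), so the last vowel is not what conditions the rule; the final letter is.
"dusarma" ends in -a. The one such stem in the data (viga → viviga) repeats the first consonant+vowel as a prefix (as do togpo, kadafo), so the same rule applies.
The other patterns: stems ending in -v add ka- … -ovi around the stem; stems ending in -f insert -al- after the first vowel; stems ending in -t insert -un- after the first vowel.
So dusarma → dudusarma.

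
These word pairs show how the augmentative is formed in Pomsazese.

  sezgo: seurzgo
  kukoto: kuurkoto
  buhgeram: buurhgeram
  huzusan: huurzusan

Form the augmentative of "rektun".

Every pair shown (sezgo → seurzgo, kukoto → kuurkoto, buhgeram → buurhgeram, …) follows the same rule: insert -ur- after the first vowel.
So rektun → reurktun.

reurktun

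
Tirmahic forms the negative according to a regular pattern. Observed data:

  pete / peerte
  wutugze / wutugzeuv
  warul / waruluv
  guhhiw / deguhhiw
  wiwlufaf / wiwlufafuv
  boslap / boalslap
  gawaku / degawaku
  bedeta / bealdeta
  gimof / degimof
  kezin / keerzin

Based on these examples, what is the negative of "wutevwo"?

wiwlufaf and gimof both end in -f yet inflect differently (wiwlufafuv, degimof), so the final letter is not what conditions the rule; the first letter is.
"wutevwo" begins with w-. The stems beginning with w- (warul → waruluv, wiwlufaf → wiwlufafuv, wutugze → wutugzeuv) add -uv.
So wutevwo → wutevwouv.

wutevwouv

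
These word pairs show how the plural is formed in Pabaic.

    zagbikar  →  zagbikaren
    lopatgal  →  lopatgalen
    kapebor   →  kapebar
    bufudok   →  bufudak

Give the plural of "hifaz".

zagbikar and kapebor both end in -r yet inflect differently (zagbikaren, kapebar), so the final letter is not what conditions the rule; the last vowel is.
"hifaz" has last vowel 'a'. The stems whose last vowel is 'a' (zagbikar → zagbikaren, lopatgal → lopatgalen) add -en.
The other pattern: stems whose last vowel is 'o' change the last vowel to 'a'.
So hifaz → hifazen.

hifazen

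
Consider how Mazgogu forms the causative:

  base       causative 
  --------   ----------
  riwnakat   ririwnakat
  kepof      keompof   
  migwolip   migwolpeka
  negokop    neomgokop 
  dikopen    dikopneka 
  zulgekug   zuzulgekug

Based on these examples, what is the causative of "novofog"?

"novofog" has last vowel 'o'. The stems whose last vowel is 'o' (negokop → neomgokop, kepof → keompof) insert -om- after the first vowel.
So novofog → noomvofog.

noomvofog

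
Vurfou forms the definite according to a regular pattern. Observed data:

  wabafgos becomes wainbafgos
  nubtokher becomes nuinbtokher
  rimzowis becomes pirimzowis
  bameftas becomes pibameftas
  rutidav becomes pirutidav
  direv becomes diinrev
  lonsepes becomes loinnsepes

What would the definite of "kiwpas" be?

direv and rutidav both end in -v yet inflect differently (diinrev, pirutidav), so the final letter is not what conditions the rule; the last vowel is.
"kiwpas" has last vowel 'a'. The stems whose last vowel is 'a' (rutidav → pirutidav, bameftas → pibameftas) add the prefix pi-.
The other pattern: stems whose last vowel is 'e' or 'o' insert -in- after the first vowel.
So kiwpas → pikiwpas.

pikiwpas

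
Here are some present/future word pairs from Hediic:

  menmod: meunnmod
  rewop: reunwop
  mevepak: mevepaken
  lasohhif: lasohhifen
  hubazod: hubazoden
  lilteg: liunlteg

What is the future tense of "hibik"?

"hibik" has 2 vowels. The stems with 2 vowels (rewop → reunwop, menmod → meunnmod, lilteg → liunlteg) insert -un- after the first vowel.
The other pattern: stems with 3 vowels add -en.
So hibik → hiunbik.

hiunbik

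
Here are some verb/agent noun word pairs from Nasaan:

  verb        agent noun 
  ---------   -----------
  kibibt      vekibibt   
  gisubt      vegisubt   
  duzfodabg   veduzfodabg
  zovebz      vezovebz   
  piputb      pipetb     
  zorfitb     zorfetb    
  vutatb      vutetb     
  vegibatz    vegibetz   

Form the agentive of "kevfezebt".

"kevfezebt" has second-to-last letter 'b'. The stems whose second-to-last letter is 'b' (kibibt → vekibibt, gisubt → vegisubt, duzfodabg → veduzfodabg) add the prefix ve-.
So kevfezebt → vekevfezebt.

vekevfezebt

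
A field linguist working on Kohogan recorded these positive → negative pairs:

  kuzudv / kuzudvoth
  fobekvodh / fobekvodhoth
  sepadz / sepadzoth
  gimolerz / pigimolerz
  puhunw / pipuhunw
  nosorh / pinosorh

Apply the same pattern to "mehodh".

"mehodh" has second-to-last letter 'd'. The stems whose second-to-last letter is 'd' (kuzudv → kuzudvoth, fobekvodh → fobekvodhoth, sepadz → sepadzoth) add -oth.
So mehodh → mehodhoth.

mehodhoth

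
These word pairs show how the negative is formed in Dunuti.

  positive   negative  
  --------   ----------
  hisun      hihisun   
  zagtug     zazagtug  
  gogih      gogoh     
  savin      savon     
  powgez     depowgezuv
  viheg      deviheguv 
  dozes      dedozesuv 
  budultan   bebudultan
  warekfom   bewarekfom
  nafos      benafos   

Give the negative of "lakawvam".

hisun and savin both end in -n yet inflect differently (hihisun, savon), so the final letter is not what conditions the rule; the last vowel is.
"lakawvam" has last vowel 'a'. The one such stem in the data (budultan → bebudultan) adds the prefix be-, so the same rule applies.
So lakawvam → belakawvam.

belakawvam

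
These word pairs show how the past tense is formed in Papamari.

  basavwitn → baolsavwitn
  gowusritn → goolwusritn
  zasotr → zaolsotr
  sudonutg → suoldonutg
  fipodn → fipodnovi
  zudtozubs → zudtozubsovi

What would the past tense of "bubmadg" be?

"bubmadg" has second-to-last letter 'd'. The one such stem in the data (fipodn → fipodnovi) adds -ovi, so the same rule applies.
The other pattern: stems whose second-to-last letter is 't' insert -ol- after the first vowel.
So bubmadg → bubmadgovi.

bubmadgovi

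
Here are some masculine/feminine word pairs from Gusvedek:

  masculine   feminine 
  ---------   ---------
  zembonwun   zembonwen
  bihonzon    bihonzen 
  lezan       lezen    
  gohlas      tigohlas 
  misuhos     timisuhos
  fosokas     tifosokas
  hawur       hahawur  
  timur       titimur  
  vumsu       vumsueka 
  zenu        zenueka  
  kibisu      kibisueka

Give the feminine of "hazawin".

lezan and gohlas both have last vowel 'a' yet inflect differently (lezen, tigohlas), so the last vowel is not what conditions the rule; the final letter is.
"hazawin" ends in -n. The stems ending in -n (zembonwun → zembonwen, bihonzon → bihonzen, lezan → lezen) change the last vowel to 'e'.
So hazawin → hazawen.

hazawen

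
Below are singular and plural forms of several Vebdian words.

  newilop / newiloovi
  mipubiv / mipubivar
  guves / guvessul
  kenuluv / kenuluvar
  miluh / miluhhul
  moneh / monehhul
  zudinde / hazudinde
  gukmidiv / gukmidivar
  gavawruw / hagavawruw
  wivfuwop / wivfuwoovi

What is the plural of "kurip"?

kuriovi

miluh and kenuluv both have last vowel 'u' yet inflect differently (miluhhul, kenuluvar), so the last vowel is not what conditions the rule; the final letter is.
"kurip" ends in -p. The stems ending in -p (wivfuwop → wivfuwoovi, newilop → newiloovi) drop the final letter and add -ovi.
So kurip → kuriovi.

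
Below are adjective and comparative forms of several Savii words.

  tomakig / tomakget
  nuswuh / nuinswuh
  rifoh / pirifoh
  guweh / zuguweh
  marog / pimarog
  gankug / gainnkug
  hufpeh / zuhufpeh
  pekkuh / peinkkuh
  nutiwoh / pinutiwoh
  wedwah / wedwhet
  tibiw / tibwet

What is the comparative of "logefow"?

pekkuh and hufpeh both end in -h yet inflect differently (peinkkuh, zuhufpeh), so the final letter is not what conditions the rule; the last vowel is.
"logefow" has last vowel 'o'. The stems whose last vowel is 'o' (rifoh → pirifoh, nutiwoh → pinutiwoh, marog → pimarog) add the prefix pi-.
So logefow → pilogefow.

pilogefow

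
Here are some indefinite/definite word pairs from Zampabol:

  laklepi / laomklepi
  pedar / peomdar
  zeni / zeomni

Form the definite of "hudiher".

Every pair shown (laklepi → laomklepi, pedar → peomdar, zeni → zeomni) follows the same rule: insert -om- after the first vowel.
So hudiher → huomdiher.

huomdiher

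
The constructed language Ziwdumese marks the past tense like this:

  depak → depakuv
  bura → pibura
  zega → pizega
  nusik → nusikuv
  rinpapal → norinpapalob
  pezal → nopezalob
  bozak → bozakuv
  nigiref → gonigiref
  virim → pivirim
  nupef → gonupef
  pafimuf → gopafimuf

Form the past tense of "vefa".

rinpapal and depak both have last vowel 'a' yet inflect differently (norinpapalob, depakuv), so the last vowel is not what conditions the rule; the final letter is.
"vefa" ends in -a. The stems ending in -a (bura → pibura, zega → pizega) add the prefix pi-.
So vefa → pivefa.

pivefa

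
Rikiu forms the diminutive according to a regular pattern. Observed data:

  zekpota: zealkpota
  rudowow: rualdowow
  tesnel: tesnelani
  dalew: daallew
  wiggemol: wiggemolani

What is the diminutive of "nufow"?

nualfow

tesnel and dalew both have last vowel 'e' yet inflect differently (tesnelani, daallew), so the last vowel is not what conditions the rule; the final letter is.
"nufow" ends in -w. The stems ending in -w (dalew → daallew, rudowow → rualdowow) insert -al- after the first vowel.
So nufow → nualfow.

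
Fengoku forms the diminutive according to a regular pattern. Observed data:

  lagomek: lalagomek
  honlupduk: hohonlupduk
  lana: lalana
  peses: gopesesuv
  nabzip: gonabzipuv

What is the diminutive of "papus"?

lagomek and peses both have last vowel 'e' yet inflect differently (lalagomek, gopesesuv), so the last vowel is not what conditions the rule; the final letter is.
"papus" ends in -s. The one such stem in the data (peses → gopesesuv) adds go- … -uv around the stem, so the same rule applies.
The other pattern: stems ending in -a or -k repeat the first consonant+vowel as a prefix.
So papus → gopapusuv.

gopapusuv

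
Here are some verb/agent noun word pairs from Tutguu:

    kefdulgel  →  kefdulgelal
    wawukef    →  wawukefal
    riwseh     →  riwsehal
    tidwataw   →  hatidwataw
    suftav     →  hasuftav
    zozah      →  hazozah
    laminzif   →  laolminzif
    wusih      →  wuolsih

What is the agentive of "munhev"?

munheval

riwseh and zozah both end in -h yet inflect differently (riwsehal, hazozah), so the final letter is not what conditions the rule; the last vowel is.
"munhev" has last vowel 'e'. The stems whose last vowel is 'e' (kefdulgel → kefdulgelal, wawukef → wawukefal, riwseh → riwsehal) add -al.
So munhev → munheval.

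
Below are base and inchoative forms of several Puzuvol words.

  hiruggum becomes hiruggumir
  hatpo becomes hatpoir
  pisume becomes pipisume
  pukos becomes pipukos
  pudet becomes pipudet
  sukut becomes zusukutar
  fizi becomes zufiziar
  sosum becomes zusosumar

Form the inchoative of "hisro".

pudet and sukut both end in -t yet inflect differently (pipudet, zusukutar), so the final letter is not what conditions the rule; the first letter is.
"hisro" begins with h-. The stems beginning with h- (hiruggum → hiruggumir, hatpo → hatpoir) add -ir.
The other patterns: stems beginning with p- add the prefix pi-; stems beginning with f- or s- add zu- … -ar around the stem.
So hisro → hisroir.

hisroir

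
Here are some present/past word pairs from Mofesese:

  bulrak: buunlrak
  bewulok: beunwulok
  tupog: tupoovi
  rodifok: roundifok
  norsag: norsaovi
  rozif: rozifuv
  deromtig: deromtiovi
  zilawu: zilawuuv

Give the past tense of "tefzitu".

bulrak and norsag both have last vowel 'a' yet inflect differently (buunlrak, norsaovi), so the last vowel is not what conditions the rule; the final letter is.
"tefzitu" ends in -u. The one such stem in the data (zilawu → zilawuuv) adds -uv, so the same rule applies.
So tefzitu → tefzituuv.

tefzituuv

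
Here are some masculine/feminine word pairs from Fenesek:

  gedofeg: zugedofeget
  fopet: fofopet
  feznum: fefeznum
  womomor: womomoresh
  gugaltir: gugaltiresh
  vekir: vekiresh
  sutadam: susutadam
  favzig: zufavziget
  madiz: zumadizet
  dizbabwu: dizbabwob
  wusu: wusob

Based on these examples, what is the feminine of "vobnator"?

vobnatoresh

"vobnator" ends in -r. The stems ending in -r (gugaltir → gugaltiresh, vekir → vekiresh, womomor → womomoresh) add -esh.
The other patterns: stems ending in -u drop the final letter and add -ob; stems ending in -g or -z add zu- … -et around the stem; stems ending in -m or -t repeat the first consonant+vowel as a prefix.
So vobnator → vobnatoresh.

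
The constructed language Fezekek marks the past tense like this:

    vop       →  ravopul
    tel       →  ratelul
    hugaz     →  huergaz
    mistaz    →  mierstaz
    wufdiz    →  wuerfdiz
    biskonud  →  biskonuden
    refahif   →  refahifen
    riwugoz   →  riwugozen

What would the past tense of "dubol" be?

duerbol

hugaz and riwugoz both end in -z yet inflect differently (huergaz, riwugozen), so the final letter is not what conditions the rule; the number of vowels is.
"dubol" has 2 vowels. The stems with 2 vowels (hugaz → huergaz, mistaz → mierstaz, wufdiz → wuerfdiz) insert -er- after the first vowel.
So dubol → duerbol.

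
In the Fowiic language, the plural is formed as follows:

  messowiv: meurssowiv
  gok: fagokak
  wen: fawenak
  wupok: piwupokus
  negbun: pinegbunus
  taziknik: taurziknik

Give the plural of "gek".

wen and negbun both end in -n yet inflect differently (fawenak, pinegbunus), so the final letter is not what conditions the rule; the number of vowels is.
"gek" has 1 vowel. The stems with 1 vowel (gok → fagokak, wen → fawenak) add fa- … -ak around the stem.
So gek → fagekak.

fagekak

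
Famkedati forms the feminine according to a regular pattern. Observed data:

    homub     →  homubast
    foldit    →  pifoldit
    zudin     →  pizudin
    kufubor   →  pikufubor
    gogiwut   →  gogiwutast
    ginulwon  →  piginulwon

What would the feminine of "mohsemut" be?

gogiwut and foldit both end in -t yet inflect differently (gogiwutast, pifoldit), so the final letter is not what conditions the rule; the last vowel is.
"mohsemut" has last vowel 'u'. The stems whose last vowel is 'u' (homub → homubast, gogiwut → gogiwutast) add -ast.
So mohsemut → mohsemutast.

mohsemutast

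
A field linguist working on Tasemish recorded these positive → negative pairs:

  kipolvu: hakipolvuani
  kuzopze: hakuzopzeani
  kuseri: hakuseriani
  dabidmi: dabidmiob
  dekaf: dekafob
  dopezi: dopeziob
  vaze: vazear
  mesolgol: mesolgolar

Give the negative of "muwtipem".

muwtipemar

kuseri and dabidmi both end in -i yet inflect differently (hakuseriani, dabidmiob), so the final letter is not what conditions the rule; the first letter is.
"muwtipem" begins with m-. The one such stem in the data (mesolgol → mesolgolar) adds -ar, so the same rule applies.
The other patterns: stems beginning with k- add ha- … -ani around the stem; stems beginning with d- add -ob.
So muwtipem → muwtipemar.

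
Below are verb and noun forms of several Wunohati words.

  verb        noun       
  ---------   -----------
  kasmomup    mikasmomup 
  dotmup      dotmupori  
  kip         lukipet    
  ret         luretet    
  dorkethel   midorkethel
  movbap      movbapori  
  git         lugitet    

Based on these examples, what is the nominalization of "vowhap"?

kip and dotmup both end in -p yet inflect differently (lukipet, dotmupori), so the final letter is not what conditions the rule; the number of vowels is.
"vowhap" has 2 vowels. The stems with 2 vowels (dotmup → dotmupori, movbap → movbapori) add -ori.
The other patterns: stems with 1 vowel add lu- … -et around the stem; stems with 3 vowels add the prefix mi-.
So vowhap → vowhapori.

vowhapori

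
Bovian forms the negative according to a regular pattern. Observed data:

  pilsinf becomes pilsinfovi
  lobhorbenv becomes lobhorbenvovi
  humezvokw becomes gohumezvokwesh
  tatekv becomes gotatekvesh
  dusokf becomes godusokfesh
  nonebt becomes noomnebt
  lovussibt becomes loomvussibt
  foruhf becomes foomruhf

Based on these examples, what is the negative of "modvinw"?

modvinwovi

lobhorbenv and tatekv both end in -v yet inflect differently (lobhorbenvovi, gotatekvesh), so the final letter is not what conditions the rule; the second-to-last letter is.
"modvinw" has second-to-last letter 'n'. The stems whose second-to-last letter is 'n' (pilsinf → pilsinfovi, lobhorbenv → lobhorbenvovi) add -ovi.
So modvinw → modvinwovi.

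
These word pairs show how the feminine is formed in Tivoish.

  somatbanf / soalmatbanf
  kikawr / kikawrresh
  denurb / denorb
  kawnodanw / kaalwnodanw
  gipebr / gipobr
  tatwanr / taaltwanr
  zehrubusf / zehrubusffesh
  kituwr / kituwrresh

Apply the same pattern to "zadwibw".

zadwobw

kikawr and tatwanr both end in -r yet inflect differently (kikawrresh, taaltwanr), so the final letter is not what conditions the rule; the second-to-last letter is.
"zadwibw" has second-to-last letter 'b'. The one such stem in the data (gipebr → gipobr) changes the last vowel to 'o' (as does denurb), so the same rule applies.
The other patterns: stems whose second-to-last letter is 's' or 'w' double the final consonant and add -esh; stems whose second-to-last letter is 'n' insert -al- after the first vowel.
So zadwibw → zadwobw.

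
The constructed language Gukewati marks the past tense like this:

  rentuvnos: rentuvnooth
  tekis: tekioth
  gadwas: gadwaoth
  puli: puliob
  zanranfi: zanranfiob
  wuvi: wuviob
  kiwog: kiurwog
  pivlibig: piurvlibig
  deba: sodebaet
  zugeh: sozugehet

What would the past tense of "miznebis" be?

"miznebis" ends in -s. The stems ending in -s (rentuvnos → rentuvnooth, tekis → tekioth, gadwas → gadwaoth) drop the final letter and add -oth.
So miznebis → miznebioth.

miznebioth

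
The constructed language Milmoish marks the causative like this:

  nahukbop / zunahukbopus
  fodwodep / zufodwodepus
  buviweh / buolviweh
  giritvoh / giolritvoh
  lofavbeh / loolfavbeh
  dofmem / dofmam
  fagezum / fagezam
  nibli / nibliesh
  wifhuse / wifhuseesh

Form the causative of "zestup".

fodwodep and buviweh both have last vowel 'e' yet inflect differently (zufodwodepus, buolviweh), so the last vowel is not what conditions the rule; the final letter is.
"zestup" ends in -p. The stems ending in -p (nahukbop → zunahukbopus, fodwodep → zufodwodepus) add zu- … -us around the stem.
The other patterns: stems ending in -h insert -ol- after the first vowel; stems ending in -m change the last vowel to 'a'; stems ending in -e or -i add -esh.
So zestup → zuzestupus.

zuzestupus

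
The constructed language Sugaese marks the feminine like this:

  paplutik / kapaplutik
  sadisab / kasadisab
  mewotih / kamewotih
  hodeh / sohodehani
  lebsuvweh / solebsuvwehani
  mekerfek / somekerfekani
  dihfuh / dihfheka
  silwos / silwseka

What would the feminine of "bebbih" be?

mewotih and hodeh both end in -h yet inflect differently (kamewotih, sohodehani), so the final letter is not what conditions the rule; the last vowel is.
"bebbih" has last vowel 'i'. The stems whose last vowel is 'i' (paplutik → kapaplutik, mewotih → kamewotih) add the prefix ka-.
So bebbih → kabebbih.

kabebbih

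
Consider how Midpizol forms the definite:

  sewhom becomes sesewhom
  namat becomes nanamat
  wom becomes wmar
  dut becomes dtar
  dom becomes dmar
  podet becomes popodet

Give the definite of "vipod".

vivipod

sewhom and wom both end in -m yet inflect differently (sesewhom, wmar), so the final letter is not what conditions the rule; the number of vowels is.
"vipod" has 2 vowels. The stems with 2 vowels (namat → nanamat, sewhom → sesewhom, podet → popodet) repeat the first consonant+vowel as a prefix.
The other pattern: stems with 1 vowel delete the last vowel and add -ar.
So vipod → vivipod.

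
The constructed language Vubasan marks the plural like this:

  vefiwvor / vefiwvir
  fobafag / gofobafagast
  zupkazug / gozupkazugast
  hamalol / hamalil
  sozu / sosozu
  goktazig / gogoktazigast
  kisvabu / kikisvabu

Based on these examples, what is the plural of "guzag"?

zupkazug and sozu both have last vowel 'u' yet inflect differently (gozupkazugast, sosozu), so the last vowel is not what conditions the rule; the final letter is.
"guzag" ends in -g. The stems ending in -g (fobafag → gofobafagast, zupkazug → gozupkazugast, goktazig → gogoktazigast) add go- … -ast around the stem.
So guzag → goguzagast.

goguzagast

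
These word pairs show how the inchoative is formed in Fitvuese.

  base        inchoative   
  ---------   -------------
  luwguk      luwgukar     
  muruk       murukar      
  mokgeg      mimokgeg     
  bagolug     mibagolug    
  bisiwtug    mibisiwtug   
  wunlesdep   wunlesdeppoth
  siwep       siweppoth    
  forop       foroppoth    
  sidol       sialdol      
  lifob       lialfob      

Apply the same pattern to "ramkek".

luwguk and bagolug both have last vowel 'u' yet inflect differently (luwgukar, mibagolug), so the last vowel is not what conditions the rule; the final letter is.
"ramkek" ends in -k. The stems ending in -k (luwguk → luwgukar, muruk → murukar) add -ar.
The other patterns: stems ending in -g add the prefix mi-; stems ending in -p double the final consonant and add -oth; stems ending in -b or -l insert -al- after the first vowel.
So ramkek → ramkekar.

ramkekar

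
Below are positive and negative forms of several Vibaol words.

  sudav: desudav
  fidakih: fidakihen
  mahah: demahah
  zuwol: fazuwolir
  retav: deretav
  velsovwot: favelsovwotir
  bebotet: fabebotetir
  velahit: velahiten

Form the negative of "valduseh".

"valduseh" has last vowel 'e'. The one such stem in the data (bebotet → fabebotetir) adds fa- … -ir around the stem, so the same rule applies.
The other patterns: stems whose last vowel is 'a' add the prefix de-; stems whose last vowel is 'i' add -en.
So valduseh → favaldusehir.

favaldusehir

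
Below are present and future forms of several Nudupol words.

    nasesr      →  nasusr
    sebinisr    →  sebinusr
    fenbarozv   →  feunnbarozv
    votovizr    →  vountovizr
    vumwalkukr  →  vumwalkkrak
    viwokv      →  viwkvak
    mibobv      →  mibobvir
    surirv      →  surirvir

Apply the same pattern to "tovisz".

nasesr and votovizr both end in -r yet inflect differently (nasusr, vountovizr), so the final letter is not what conditions the rule; the second-to-last letter is.
"tovisz" has second-to-last letter 's'. The stems whose second-to-last letter is 's' (nasesr → nasusr, sebinisr → sebinusr) change the last vowel to 'u'.
The other patterns: stems whose second-to-last letter is 'z' insert -un- after the first vowel; stems whose second-to-last letter is 'k' delete the last vowel and add -ak; stems whose second-to-last letter is 'b' or 'r' add -ir.
So tovisz → tovusz.

tovusz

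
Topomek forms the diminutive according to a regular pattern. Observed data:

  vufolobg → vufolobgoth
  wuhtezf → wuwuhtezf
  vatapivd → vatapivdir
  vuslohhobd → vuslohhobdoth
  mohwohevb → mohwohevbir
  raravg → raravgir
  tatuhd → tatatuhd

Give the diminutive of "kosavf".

kosavfir

vatapivd and vuslohhobd both end in -d yet inflect differently (vatapivdir, vuslohhobdoth), so the final letter is not what conditions the rule; the second-to-last letter is.
"kosavf" has second-to-last letter 'v'. The stems whose second-to-last letter is 'v' (raravg → raravgir, vatapivd → vatapivdir, mohwohevb → mohwohevbir) add -ir.
The other patterns: stems whose second-to-last letter is 'b' add -oth; stems whose second-to-last letter is 'h' or 'z' repeat the first consonant+vowel as a prefix.
So kosavf → kosavfir.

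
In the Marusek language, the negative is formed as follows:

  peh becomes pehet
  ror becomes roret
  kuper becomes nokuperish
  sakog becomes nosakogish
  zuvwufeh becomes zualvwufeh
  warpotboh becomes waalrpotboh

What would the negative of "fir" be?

ror and kuper both end in -r yet inflect differently (roret, nokuperish), so the final letter is not what conditions the rule; the number of vowels is.
"fir" has 1 vowel. The stems with 1 vowel (peh → pehet, ror → roret) add -et.
So fir → firet.

firet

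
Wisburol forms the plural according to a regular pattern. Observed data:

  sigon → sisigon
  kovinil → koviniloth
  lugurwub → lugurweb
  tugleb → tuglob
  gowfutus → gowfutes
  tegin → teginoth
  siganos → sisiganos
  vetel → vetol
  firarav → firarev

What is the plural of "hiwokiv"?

"hiwokiv" has last vowel 'i'. The stems whose last vowel is 'i' (tegin → teginoth, kovinil → koviniloth) add -oth.
The other patterns: stems whose last vowel is 'e' change the last vowel to 'o'; stems whose last vowel is 'o' repeat the first consonant+vowel as a prefix; stems whose last vowel is 'a' or 'u' change the last vowel to 'e'.
So hiwokiv → hiwokivoth.

hiwokivoth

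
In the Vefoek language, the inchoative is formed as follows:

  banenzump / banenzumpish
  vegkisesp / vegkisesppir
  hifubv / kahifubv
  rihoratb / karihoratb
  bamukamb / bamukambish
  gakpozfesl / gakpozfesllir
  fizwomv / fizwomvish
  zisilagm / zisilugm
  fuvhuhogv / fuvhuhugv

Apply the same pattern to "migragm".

vegkisesp and banenzump both end in -p yet inflect differently (vegkisesppir, banenzumpish), so the final letter is not what conditions the rule; the second-to-last letter is.
"migragm" has second-to-last letter 'g'. The stems whose second-to-last letter is 'g' (zisilagm → zisilugm, fuvhuhogv → fuvhuhugv) change the last vowel to 'u'.
The other patterns: stems whose second-to-last letter is 's' double the final consonant and add -ir; stems whose second-to-last letter is 'm' add -ish; stems whose second-to-last letter is 'b' or 't' add the prefix ka-.
So migragm → migrugm.

migrugm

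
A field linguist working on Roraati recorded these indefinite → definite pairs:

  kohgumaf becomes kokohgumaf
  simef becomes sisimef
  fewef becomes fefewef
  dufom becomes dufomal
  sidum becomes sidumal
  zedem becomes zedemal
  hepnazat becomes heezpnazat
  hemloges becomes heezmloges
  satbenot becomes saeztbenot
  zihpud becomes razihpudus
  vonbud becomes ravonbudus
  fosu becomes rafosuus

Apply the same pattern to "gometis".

goezmetis

simef and zedem both have last vowel 'e' yet inflect differently (sisimef, zedemal), so the last vowel is not what conditions the rule; the final letter is.
"gometis" ends in -s. The one such stem in the data (hemloges → heezmloges) inserts -ez- after the first vowel (as do hepnazat, satbenot), so the same rule applies.
So gometis → goezmetis.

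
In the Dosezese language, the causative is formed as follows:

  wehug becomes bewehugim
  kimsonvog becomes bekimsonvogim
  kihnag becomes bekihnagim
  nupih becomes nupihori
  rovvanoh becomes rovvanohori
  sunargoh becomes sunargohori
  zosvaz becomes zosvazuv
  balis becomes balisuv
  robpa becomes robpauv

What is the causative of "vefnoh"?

vefnohori

"vefnoh" ends in -h. The stems ending in -h (nupih → nupihori, rovvanoh → rovvanohori, sunargoh → sunargohori) add -ori.
So vefnoh → vefnohori.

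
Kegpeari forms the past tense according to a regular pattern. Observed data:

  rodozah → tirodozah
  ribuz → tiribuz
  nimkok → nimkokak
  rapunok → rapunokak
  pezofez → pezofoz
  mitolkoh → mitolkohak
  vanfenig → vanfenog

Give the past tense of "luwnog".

luwnogak

rodozah and mitolkoh both end in -h yet inflect differently (tirodozah, mitolkohak), so the final letter is not what conditions the rule; the last vowel is.
"luwnog" has last vowel 'o'. The stems whose last vowel is 'o' (nimkok → nimkokak, mitolkoh → mitolkohak, rapunok → rapunokak) add -ak.
So luwnog → luwnogak.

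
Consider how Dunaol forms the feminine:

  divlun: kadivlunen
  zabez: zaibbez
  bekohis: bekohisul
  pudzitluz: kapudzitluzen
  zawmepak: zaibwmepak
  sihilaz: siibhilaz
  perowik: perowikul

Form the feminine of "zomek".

"zomek" has last vowel 'e'. The one such stem in the data (zabez → zaibbez) inserts -ib- after the first vowel (as do sihilaz, zawmepak), so the same rule applies.
The other patterns: stems whose last vowel is 'i' add -ul; stems whose last vowel is 'u' add ka- … -en around the stem.
So zomek → zoibmek.

zoibmek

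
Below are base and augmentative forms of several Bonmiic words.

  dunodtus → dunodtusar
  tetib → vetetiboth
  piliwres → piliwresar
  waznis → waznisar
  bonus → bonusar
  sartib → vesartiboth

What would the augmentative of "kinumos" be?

"kinumos" ends in -s. The stems ending in -s (waznis → waznisar, piliwres → piliwresar, dunodtus → dunodtusar) add -ar.
The other pattern: stems ending in -b add ve- … -oth around the stem.
So kinumos → kinumosar.

kinumosar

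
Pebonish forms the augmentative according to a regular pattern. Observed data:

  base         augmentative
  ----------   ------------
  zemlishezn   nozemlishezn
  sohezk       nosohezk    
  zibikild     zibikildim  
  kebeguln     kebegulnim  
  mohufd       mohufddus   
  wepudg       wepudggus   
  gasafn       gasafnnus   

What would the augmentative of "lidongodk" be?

zemlishezn and kebeguln both end in -n yet inflect differently (nozemlishezn, kebegulnim), so the final letter is not what conditions the rule; the second-to-last letter is.
"lidongodk" has second-to-last letter 'd'. The one such stem in the data (wepudg → wepudggus) doubles the final consonant and adds -us (as do mohufd, gasafn), so the same rule applies.
The other patterns: stems whose second-to-last letter is 'z' add the prefix no-; stems whose second-to-last letter is 'l' add -im.
So lidongodk → lidongodkkus.

lidongodkkus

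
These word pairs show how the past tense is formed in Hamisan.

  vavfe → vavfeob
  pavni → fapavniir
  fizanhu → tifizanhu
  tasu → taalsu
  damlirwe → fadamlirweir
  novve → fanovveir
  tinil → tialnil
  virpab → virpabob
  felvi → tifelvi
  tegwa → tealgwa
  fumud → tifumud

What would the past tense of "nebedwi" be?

fizanhu and tasu both end in -u yet inflect differently (tifizanhu, taalsu), so the final letter is not what conditions the rule; the first letter is.
"nebedwi" begins with n-. The one such stem in the data (novve → fanovveir) adds fa- … -ir around the stem, so the same rule applies.
The other patterns: stems beginning with v- add -ob; stems beginning with f- add the prefix ti-; stems beginning with t- insert -al- after the first vowel.
So nebedwi → fanebedwiir.

fanebedwiir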